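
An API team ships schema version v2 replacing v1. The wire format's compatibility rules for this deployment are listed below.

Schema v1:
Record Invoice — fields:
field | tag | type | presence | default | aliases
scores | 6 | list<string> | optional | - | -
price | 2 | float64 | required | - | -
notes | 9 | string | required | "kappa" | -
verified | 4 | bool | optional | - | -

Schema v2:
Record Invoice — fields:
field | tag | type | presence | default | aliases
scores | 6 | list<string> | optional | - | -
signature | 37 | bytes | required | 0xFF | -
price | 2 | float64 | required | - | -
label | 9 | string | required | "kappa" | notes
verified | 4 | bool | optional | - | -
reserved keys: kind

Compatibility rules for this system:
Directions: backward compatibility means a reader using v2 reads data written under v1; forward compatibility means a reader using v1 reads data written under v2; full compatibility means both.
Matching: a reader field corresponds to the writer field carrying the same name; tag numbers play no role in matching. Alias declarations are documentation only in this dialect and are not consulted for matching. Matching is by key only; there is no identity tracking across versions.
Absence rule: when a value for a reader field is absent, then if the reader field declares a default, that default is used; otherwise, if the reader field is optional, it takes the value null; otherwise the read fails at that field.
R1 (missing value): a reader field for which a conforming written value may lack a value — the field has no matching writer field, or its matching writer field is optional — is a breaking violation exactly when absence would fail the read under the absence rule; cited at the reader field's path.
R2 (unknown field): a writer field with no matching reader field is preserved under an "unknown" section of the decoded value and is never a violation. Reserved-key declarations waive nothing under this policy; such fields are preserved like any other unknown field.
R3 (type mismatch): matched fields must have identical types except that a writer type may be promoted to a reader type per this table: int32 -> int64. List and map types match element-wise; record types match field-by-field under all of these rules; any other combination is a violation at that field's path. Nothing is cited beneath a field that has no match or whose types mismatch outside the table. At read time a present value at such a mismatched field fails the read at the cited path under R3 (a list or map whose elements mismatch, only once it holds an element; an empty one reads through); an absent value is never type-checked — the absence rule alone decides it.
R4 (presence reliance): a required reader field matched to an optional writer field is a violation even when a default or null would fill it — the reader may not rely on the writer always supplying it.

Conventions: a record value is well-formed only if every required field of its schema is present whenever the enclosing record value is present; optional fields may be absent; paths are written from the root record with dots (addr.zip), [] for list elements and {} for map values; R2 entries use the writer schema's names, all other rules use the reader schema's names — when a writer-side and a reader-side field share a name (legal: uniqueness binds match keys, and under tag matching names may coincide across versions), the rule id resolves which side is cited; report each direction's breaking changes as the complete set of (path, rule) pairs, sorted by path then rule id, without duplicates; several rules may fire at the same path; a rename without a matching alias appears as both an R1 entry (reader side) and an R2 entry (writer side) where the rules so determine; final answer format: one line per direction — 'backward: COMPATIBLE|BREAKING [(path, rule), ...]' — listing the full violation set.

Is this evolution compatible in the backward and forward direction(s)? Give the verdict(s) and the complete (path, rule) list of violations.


backward: COMPATIBLE []; forward: COMPATIBLE []

in Invoice below, arrows point writer -> reader
backward for Invoice (reader v2, writer v1):
  scores: list<string> -> list<string>, writer optional; from scores
  signature has no writer counterpart
  price: float64 -> float64, writer required; from price
  label has no writer counterpart
  verified: bool -> bool, writer optional; from verified
  writer notes: unknown to reader
  => no violations; backward on Invoice: COMPATIBLE
forward for Invoice (reader v1, writer v2):
  scores: list<string> -> list<string>, writer optional; from scores
  price: float64 -> float64, writer required; from price
  notes has no writer counterpart
  verified: bool -> bool, writer optional; from verified
  writer signature: unknown to reader
  writer label: unknown to reader
  => no violations; forward on Invoice: COMPATIBLE


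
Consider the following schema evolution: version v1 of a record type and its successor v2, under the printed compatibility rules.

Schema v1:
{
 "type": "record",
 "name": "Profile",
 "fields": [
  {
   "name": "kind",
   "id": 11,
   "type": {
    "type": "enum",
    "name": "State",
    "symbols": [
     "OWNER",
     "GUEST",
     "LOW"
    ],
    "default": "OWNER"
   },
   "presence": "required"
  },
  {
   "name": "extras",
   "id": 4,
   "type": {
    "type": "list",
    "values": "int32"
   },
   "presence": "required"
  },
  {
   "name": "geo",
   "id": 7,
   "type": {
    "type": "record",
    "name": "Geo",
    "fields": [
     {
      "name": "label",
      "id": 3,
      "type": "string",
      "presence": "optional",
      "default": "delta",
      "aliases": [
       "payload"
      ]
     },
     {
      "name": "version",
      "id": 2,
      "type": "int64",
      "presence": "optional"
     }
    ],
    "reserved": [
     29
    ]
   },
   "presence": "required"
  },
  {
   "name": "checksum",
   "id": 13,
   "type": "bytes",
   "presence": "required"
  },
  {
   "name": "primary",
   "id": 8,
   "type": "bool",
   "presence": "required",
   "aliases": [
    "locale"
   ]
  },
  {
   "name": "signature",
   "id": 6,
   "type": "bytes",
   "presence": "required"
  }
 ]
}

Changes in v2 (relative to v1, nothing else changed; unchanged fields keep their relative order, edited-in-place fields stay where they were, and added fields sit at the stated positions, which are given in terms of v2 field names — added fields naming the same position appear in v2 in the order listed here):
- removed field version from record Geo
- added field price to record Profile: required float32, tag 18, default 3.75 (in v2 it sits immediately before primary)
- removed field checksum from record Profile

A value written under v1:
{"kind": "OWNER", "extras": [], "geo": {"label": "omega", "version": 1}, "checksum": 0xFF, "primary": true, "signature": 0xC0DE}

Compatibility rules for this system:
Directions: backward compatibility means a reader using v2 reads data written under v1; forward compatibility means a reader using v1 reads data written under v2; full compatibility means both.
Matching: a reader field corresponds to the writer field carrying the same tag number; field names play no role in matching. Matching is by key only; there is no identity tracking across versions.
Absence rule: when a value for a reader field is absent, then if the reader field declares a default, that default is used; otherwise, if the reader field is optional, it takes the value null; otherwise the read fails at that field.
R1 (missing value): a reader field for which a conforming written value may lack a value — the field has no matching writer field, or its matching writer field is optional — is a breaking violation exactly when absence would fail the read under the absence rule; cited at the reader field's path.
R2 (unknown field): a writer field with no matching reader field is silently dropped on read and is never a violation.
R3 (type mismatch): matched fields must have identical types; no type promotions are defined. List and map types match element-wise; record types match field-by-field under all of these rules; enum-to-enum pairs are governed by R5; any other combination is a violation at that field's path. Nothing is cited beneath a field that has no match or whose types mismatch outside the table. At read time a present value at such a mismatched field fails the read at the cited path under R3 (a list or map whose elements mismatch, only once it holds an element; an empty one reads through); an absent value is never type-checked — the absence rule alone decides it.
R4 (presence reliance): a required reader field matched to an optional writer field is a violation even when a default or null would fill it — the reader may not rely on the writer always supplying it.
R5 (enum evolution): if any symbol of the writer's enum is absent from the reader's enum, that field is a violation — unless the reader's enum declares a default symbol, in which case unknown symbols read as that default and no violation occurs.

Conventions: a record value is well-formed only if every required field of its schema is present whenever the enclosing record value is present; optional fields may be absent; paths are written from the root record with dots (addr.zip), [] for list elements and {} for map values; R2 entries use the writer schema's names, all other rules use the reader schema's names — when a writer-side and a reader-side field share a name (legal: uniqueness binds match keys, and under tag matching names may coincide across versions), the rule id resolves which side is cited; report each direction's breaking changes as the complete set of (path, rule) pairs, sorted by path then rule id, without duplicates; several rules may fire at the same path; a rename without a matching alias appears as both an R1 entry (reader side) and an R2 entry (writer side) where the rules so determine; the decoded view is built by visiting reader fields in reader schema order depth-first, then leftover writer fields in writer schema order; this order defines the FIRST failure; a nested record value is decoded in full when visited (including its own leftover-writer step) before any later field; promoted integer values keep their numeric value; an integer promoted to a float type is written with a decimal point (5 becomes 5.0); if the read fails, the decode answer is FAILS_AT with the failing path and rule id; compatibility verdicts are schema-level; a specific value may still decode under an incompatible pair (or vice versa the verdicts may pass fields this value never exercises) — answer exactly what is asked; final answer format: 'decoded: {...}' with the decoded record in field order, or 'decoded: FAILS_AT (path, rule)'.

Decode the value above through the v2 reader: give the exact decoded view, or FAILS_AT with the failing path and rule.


decoded: {"kind": "OWNER", "extras": [], "geo": {"label": "omega"}, "price": 3.75, "primary": true, "signature": 0xC0DE}

each type pair in Profile: writer, then reader
decode (reader v2):
  kind := "OWNER"
  extras := []
  geo.label := "omega"
  writer geo.version: unknown -> dropped
  price := 3.75 (absent -> default)
  primary := true
  signature := 0xC0DE
  writer checksum: unknown -> dropped
  => decoded: {"kind": "OWNER", "extras": [], "geo": {"label": "omega"}, "price": 3.75, "primary": true, "signature": 0xC0DE}


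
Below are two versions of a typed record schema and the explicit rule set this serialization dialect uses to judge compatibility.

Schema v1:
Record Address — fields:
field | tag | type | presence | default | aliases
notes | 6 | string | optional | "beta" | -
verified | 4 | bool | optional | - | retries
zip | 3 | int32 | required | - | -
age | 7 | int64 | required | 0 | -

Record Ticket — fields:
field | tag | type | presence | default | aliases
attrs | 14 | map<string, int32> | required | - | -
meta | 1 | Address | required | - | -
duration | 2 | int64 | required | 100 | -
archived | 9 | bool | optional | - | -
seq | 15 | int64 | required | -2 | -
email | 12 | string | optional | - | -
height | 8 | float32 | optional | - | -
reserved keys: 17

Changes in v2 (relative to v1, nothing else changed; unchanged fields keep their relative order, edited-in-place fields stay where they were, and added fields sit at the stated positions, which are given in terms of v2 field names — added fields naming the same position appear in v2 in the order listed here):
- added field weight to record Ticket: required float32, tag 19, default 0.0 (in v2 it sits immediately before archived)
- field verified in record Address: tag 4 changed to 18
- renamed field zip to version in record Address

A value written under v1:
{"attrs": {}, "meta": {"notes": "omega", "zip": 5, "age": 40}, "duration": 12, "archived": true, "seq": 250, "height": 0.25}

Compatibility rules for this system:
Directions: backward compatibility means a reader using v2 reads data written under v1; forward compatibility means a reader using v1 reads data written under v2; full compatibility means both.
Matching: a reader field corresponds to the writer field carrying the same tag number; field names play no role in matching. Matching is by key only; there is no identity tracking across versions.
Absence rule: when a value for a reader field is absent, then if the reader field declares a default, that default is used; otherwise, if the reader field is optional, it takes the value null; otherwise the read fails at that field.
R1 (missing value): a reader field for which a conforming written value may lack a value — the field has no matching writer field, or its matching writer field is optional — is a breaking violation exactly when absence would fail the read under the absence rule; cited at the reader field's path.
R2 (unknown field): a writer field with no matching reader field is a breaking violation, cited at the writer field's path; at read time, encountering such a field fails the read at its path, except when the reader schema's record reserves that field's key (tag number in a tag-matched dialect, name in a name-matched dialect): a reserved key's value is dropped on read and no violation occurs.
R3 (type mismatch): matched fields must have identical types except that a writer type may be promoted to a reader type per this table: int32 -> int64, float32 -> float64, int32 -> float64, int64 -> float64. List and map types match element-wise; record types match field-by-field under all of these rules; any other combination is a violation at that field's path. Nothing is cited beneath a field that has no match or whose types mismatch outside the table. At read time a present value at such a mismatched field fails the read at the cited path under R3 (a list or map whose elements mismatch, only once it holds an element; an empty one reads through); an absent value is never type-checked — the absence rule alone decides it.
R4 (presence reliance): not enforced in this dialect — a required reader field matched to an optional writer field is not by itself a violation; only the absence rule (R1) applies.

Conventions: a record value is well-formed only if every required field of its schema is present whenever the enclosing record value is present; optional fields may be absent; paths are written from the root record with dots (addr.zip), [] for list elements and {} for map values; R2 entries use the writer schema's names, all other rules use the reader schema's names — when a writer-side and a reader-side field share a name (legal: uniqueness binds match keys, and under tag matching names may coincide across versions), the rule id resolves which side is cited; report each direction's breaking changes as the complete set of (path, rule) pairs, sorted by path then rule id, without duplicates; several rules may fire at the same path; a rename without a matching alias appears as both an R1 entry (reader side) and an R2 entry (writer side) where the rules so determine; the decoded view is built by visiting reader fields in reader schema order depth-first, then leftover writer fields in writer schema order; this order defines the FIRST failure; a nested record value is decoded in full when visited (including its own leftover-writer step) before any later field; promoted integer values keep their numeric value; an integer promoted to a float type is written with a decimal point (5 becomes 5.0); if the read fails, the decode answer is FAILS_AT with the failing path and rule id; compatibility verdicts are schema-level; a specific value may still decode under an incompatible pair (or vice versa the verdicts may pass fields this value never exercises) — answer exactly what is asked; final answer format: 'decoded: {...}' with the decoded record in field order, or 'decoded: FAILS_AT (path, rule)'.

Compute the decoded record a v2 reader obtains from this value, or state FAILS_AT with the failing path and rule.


decoded: {"attrs": {}, "meta": {"notes": "omega", "verified": null, "version": 5, "age": 40}, "duration": 12, "weight": 0.0, "archived": true, "seq": 250, "email": null, "height": 0.25}

arrows below run writer -> reader for Ticket
decode walk for Ticket under reader schema v2:
  attrs := {}
  meta.notes := "omega"
  meta.verified := null (not supplied -> null)
  meta.version := 5 (from writer zip)
  meta.age := 40
  duration := 12
  weight := 0.0 (no value, default fills)
  archived := true
  seq := 250
  email := null (not supplied -> null)
  height := 0.25
  => decoded: {"attrs": {}, "meta": {"notes": "omega", "verified": null, "version": 5, "age": 40}, "duration": 12, "weight": 0.0, "archived": true, "seq": 250, "email": null, "height": 0.25}
checking off the Ticket differences that do not matter here:
  field verified in record Address: tag 4 changed to 18 -> affects the rule determinations only; this particular Ticket value decodes identically


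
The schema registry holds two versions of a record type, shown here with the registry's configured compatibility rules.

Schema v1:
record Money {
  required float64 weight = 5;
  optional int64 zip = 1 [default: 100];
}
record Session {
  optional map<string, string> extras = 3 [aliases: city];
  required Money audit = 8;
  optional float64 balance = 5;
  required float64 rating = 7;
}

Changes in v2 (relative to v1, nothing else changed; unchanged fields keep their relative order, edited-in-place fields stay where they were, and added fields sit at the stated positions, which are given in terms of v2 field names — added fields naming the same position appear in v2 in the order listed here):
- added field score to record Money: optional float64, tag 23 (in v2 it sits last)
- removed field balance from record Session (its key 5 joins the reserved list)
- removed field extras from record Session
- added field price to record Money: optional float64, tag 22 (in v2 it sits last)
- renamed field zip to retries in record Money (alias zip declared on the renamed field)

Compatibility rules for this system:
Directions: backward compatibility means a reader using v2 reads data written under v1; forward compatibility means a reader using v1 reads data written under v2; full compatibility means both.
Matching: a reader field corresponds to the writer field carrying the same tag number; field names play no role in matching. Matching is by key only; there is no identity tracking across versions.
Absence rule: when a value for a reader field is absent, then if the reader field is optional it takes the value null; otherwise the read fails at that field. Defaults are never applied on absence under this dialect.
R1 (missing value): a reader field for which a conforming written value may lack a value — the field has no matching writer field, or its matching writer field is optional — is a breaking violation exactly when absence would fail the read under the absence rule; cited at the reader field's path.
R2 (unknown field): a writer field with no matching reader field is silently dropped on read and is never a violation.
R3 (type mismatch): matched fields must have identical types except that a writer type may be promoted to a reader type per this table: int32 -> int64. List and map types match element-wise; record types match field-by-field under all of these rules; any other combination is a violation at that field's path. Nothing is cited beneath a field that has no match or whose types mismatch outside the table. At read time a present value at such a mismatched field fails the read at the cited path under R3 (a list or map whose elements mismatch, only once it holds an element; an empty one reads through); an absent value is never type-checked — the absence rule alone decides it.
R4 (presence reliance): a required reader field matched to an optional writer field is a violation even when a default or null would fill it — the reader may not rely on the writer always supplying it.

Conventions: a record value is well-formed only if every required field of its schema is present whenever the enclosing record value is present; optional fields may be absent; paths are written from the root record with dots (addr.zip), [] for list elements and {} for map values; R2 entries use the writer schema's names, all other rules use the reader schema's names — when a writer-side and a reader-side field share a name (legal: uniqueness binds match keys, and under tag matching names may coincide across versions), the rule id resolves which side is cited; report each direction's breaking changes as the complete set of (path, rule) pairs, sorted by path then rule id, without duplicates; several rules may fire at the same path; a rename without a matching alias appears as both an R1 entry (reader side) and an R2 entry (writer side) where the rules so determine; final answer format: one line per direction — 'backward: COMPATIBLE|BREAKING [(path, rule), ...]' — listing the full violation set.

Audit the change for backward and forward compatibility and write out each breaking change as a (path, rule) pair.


the writer's type comes first in each Session pair
checking backward for Session: reader v2 against writer v1:
  audit: paired with writer audit (Money -> Money; writer required)
  rating: paired with writer rating (float64 -> float64; writer required)
  leftover writer field: extras
  leftover writer field: balance
  audit.weight: paired with writer audit.weight (float64 -> float64; writer required)
  audit.retries: paired with writer audit.zip (int64 -> int64; writer optional)
  no writer field matches reader audit.score
  no writer field matches reader audit.price
  nothing fires on Session: backward is COMPATIBLE
checking forward for Session: reader v1 against writer v2:
  no writer field matches reader extras
  audit: paired with writer audit (Money -> Money; writer required)
  no writer field matches reader balance
  rating: paired with writer rating (float64 -> float64; writer required)
  audit.weight: paired with writer audit.weight (float64 -> float64; writer required)
  audit.zip: paired with writer audit.retries (int64 -> int64; writer optional)
  leftover writer field: audit.score
  leftover writer field: audit.price
  nothing fires on Session: forward is COMPATIBLE

backward: COMPATIBLE []; forward: COMPATIBLE []


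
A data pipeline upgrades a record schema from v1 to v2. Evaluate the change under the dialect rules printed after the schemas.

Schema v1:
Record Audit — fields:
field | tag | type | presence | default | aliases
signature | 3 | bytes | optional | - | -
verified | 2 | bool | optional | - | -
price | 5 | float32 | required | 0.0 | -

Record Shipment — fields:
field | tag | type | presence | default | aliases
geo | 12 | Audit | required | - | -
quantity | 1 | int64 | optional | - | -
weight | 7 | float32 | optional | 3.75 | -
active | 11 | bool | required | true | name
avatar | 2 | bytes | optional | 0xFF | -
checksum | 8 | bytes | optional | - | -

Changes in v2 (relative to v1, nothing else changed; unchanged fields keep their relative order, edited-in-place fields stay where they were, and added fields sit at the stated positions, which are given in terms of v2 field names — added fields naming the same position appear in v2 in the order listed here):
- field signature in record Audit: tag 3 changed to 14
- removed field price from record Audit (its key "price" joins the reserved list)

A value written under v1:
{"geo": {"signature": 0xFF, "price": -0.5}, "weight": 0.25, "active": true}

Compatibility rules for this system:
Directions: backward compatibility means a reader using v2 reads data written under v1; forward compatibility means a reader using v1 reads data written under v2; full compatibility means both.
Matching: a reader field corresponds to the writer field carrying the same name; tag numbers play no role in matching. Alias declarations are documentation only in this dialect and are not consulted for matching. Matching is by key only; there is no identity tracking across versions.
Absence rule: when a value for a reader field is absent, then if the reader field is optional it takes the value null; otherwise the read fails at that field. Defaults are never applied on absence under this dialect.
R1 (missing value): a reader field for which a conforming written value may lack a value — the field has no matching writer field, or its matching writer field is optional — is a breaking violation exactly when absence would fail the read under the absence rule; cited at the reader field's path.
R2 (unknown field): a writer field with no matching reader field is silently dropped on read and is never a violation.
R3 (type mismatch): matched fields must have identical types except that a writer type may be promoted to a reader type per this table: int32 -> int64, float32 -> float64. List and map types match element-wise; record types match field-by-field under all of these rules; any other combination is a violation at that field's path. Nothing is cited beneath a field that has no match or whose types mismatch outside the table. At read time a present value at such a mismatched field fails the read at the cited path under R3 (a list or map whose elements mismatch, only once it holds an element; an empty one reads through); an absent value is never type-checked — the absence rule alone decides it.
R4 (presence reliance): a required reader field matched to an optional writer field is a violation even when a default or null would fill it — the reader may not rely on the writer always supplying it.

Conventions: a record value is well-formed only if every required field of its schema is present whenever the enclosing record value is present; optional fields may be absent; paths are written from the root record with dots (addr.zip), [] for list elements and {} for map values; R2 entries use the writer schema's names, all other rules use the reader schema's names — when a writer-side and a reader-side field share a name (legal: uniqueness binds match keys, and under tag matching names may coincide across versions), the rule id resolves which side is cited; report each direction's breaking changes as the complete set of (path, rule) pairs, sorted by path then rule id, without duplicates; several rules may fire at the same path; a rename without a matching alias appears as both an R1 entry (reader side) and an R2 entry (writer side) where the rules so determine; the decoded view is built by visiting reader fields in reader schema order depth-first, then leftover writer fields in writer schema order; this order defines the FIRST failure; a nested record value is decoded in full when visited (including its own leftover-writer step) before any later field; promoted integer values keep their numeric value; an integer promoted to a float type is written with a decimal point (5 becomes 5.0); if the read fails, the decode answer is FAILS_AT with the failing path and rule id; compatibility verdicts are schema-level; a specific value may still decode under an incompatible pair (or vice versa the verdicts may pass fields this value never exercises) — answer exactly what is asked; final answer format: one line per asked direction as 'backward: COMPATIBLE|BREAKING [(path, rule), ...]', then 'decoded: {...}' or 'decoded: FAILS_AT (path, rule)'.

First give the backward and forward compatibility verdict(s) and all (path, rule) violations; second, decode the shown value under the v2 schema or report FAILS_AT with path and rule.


backward: COMPATIBLE []; forward: BREAKING [(geo.price, R1)]; decoded: {"geo": {"signature": 0xFF, "verified": null}, "quantity": null, "weight": 0.25, "active": true, "avatar": null, "checksum": null}

arrows below run writer -> reader for Shipment
checking backward for Shipment: reader v2 against writer v1:
  geo: Audit -> Audit, writer required; from geo
  quantity: int64 -> int64, writer optional; from quantity
  weight: float32 -> float32, writer optional; from weight
  active: bool -> bool, writer required; from active
  avatar: bytes -> bytes, writer optional; from avatar
  checksum: bytes -> bytes, writer optional; from checksum
  geo.signature: bytes -> bytes, writer optional; from geo.signature
  geo.verified: bool -> bool, writer optional; from geo.verified
  writer field geo.price has no reader counterpart
  nothing fires on Shipment: backward is COMPATIBLE
checking forward for Shipment: reader v1 against writer v2:
  geo: Audit -> Audit, writer required; from geo
  quantity: int64 -> int64, writer optional; from quantity
  weight: float32 -> float32, writer optional; from weight
  active: bool -> bool, writer required; from active
  avatar: bytes -> bytes, writer optional; from avatar
  checksum: bytes -> bytes, writer optional; from checksum
  geo.signature: bytes -> bytes, writer optional; from geo.signature
  geo.verified: bool -> bool, writer optional; from geo.verified
  geo.price has no writer counterpart
  R1 fires at geo.price
  => forward verdict for Shipment: BREAKING, 1 violation(s)
decoding the Shipment value with the v2 reader:
  geo.signature := 0xFF
  geo.verified := null (not supplied -> null)
  writer geo.price: unmatched, discarded
  quantity := null (not supplied -> null)
  weight := 0.25
  active := true
  avatar := null (not supplied -> null)
  checksum := null (not supplied -> null)
  => decoded: {"geo": {"signature": 0xFF, "verified": null}, "quantity": null, "weight": 0.25, "active": true, "avatar": null, "checksum": null}


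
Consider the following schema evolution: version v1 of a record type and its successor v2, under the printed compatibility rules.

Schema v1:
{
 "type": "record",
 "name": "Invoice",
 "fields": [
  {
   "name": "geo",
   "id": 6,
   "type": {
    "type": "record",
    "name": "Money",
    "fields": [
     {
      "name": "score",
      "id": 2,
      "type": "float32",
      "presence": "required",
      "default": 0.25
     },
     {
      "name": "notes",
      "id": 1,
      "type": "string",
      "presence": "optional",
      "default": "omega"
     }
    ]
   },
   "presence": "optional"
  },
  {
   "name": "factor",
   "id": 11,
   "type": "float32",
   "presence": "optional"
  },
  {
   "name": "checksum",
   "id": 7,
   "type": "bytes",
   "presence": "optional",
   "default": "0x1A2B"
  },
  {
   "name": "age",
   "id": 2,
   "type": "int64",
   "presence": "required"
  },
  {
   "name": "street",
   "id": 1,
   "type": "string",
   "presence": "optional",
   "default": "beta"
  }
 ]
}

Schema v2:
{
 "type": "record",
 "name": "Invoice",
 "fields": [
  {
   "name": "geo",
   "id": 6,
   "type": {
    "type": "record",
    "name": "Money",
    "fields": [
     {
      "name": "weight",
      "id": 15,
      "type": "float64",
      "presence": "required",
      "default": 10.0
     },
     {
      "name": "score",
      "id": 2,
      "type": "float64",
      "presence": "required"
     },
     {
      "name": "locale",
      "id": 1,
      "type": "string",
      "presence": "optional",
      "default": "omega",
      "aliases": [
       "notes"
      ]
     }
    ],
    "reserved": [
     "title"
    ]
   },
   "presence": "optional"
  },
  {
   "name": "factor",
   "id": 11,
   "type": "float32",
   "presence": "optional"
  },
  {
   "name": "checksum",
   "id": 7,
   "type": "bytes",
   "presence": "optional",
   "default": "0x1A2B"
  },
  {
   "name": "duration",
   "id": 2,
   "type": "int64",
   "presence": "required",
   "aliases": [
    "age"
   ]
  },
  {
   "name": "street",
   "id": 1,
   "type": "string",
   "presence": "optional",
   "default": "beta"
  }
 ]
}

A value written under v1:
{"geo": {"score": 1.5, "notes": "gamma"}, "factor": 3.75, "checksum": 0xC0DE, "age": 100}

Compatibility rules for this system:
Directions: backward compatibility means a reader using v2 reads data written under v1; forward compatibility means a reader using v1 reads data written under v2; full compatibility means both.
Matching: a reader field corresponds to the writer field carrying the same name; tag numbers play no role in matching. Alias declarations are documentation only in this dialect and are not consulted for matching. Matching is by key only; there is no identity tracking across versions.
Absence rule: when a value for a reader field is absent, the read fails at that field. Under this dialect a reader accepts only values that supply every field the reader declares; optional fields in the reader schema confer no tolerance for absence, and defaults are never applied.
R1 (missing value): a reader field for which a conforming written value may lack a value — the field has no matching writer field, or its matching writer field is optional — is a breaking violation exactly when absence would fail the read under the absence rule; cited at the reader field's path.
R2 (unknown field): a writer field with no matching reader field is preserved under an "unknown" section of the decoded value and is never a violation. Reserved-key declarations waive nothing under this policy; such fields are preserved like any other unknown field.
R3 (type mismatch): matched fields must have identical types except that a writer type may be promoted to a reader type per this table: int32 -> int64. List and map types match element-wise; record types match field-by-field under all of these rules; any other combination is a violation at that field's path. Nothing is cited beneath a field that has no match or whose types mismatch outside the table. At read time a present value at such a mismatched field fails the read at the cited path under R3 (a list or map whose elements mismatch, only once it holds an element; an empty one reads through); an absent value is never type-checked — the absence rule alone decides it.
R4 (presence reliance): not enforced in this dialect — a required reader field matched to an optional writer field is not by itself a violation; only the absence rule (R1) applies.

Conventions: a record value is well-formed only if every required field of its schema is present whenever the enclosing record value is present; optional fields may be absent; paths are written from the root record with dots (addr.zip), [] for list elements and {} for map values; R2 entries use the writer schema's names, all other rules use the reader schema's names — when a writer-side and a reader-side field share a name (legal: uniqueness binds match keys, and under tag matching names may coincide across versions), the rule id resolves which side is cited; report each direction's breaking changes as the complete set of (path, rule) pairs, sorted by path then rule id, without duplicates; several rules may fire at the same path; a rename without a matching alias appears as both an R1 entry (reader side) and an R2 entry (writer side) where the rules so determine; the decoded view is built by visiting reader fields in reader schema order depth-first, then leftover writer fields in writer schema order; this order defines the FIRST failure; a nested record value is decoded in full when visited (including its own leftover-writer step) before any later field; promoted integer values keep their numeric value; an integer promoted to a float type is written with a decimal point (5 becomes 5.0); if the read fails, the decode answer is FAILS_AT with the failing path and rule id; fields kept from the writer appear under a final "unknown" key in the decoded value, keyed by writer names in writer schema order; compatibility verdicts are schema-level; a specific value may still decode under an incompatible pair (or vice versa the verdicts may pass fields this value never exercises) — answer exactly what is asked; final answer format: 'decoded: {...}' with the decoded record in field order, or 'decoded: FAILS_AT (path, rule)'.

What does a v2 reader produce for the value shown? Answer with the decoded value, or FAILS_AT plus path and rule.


decoded: FAILS_AT (geo.weight, R1)

arrows below run writer -> reader for Invoice
migrating the Invoice value to v2:
  read fails at geo.weight under R1 (no fill)
  => FAILS_AT (geo.weight, R1)
checking off the Invoice differences that do not matter here:
  renamed field notes to locale in record Money (alias notes declared on the renamed field) -> schema-level compatibility only; this Invoice value's decode is unchanged
  renamed field age to duration in record Invoice (alias age declared on the renamed field) -> schema-level compatibility only; this Invoice value's decode is unchanged
  field score in record Money: type float32 changed to float64 (its default is dropped) -> schema-level compatibility only; this Invoice value's decode is unchanged


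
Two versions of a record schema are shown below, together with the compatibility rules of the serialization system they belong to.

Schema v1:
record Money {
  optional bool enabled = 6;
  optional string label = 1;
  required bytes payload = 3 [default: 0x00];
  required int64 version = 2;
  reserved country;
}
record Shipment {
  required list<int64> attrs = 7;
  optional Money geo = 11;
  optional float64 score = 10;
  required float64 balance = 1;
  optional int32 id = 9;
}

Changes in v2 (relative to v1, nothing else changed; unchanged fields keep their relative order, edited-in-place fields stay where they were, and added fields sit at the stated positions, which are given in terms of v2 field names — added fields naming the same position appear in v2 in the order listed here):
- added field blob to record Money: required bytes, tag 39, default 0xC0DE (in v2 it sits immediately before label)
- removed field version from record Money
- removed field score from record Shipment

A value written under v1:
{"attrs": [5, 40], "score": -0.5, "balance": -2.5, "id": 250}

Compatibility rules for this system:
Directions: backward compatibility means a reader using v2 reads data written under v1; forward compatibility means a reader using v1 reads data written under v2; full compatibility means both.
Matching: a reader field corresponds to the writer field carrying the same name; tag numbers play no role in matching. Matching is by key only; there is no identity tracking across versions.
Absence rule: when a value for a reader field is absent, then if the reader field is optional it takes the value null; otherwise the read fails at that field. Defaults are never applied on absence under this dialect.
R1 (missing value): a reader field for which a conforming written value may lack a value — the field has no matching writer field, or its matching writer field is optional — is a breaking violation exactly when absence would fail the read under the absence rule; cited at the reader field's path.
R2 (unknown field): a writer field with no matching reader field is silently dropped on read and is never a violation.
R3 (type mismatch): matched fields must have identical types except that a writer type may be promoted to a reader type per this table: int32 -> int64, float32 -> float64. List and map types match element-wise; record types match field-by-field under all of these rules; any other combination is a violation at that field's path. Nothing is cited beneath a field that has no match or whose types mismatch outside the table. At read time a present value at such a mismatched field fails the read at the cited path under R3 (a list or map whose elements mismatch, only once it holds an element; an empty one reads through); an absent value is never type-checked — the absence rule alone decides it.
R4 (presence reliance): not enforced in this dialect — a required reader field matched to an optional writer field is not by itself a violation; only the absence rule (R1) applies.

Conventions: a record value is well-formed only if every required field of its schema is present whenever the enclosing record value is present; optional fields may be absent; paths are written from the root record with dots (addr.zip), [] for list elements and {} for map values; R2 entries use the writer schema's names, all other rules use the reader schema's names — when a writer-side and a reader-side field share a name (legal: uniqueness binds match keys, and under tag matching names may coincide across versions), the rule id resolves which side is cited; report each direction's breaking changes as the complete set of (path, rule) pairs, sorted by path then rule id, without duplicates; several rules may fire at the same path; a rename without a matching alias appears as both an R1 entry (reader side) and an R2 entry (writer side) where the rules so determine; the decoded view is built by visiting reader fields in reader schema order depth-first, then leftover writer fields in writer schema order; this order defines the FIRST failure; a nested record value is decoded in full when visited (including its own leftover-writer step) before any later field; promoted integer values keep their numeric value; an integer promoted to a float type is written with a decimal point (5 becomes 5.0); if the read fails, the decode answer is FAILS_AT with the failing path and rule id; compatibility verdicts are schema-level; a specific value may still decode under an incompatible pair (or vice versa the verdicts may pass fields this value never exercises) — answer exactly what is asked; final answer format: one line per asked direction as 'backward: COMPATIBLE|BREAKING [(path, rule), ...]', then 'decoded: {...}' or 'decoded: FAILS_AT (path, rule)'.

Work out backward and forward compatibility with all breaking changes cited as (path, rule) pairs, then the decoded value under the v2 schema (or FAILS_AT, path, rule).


each type pair in Shipment: writer, then reader
backward analysis of Shipment with v2 as reader and v1 as writer:
  attrs: paired with writer attrs (list<int64> -> list<int64>; writer required)
  geo: paired with writer geo (Money -> Money; writer optional)
  balance: paired with writer balance (float64 -> float64; writer required)
  id: paired with writer id (int32 -> int32; writer optional)
  writer score: unknown to reader
  geo.enabled: paired with writer geo.enabled (bool -> bool; writer optional)
  geo.blob: no writer match
  geo.label: paired with writer geo.label (string -> string; writer optional)
  geo.payload: paired with writer geo.payload (bytes -> bytes; writer required)
  writer geo.version: unknown to reader
  breaking: (geo.blob, R1)
  => 1 violation(s): backward is BREAKING for Shipment
forward analysis of Shipment with v1 as reader and v2 as writer:
  attrs: paired with writer attrs (list<int64> -> list<int64>; writer required)
  geo: paired with writer geo (Money -> Money; writer optional)
  score: no writer match
  balance: paired with writer balance (float64 -> float64; writer required)
  id: paired with writer id (int32 -> int32; writer optional)
  geo.enabled: paired with writer geo.enabled (bool -> bool; writer optional)
  geo.label: paired with writer geo.label (string -> string; writer optional)
  geo.payload: paired with writer geo.payload (bytes -> bytes; writer required)
  geo.version: no writer match
  writer geo.blob: unknown to reader
  breaking: (geo.version, R1)
  => 1 violation(s): forward is BREAKING for Shipment
decode walk for Shipment under reader schema v2:
  attrs := [5, 40]
  geo := null (not supplied -> null)
  balance := -2.5
  id := 250
  writer score: unmatched, discarded
  => decoded: {"attrs": [5, 40], "geo": null, "balance": -2.5, "id": 250}

backward: BREAKING [(geo.blob, R1)]; forward: BREAKING [(geo.version, R1)]; decoded: {"attrs": [5, 40], "geo": null, "balance": -2.5, "id": 250}
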